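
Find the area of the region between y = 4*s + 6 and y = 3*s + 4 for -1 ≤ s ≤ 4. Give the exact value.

35/2

On [-1, 4], (4*s + 6) - (3*s + 4) = s + 2 is ≥ 0 throughout, so the area is a single integral of |s + 2|.
∫[-1,4] (s + 2) ds = 35/2.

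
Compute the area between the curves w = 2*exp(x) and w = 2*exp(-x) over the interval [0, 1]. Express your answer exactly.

-4 + 2*exp(-1) + 2*exp(1)

On [0, 1], (2*exp(x)) - (2*exp(-x)) = 2*exp(x) - 2*exp(-x) is ≥ 0 throughout, so the area is a single integral of |2*exp(x) - 2*exp(-x)|.
∫[0,1] (2*exp(x) - 2*exp(-x)) dx = -4 + 2*exp(-1) + 2*exp(1).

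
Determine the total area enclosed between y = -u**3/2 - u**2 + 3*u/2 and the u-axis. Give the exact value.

The curve meets the u-axis where -u**3/2 - u**2 + 3*u/2 = 0, i.e. -u*(u - 1)*(u + 3)/2 = 0, at u = -3, 0, 1.
On [-3, 0] the curve lies below the axis; ∫[-3,0] (-u**3/2 - u**2 + 3*u/2) du = -45/8, giving area 45/8.
On [0, 1] the curve lies above the axis; ∫[0,1] (-u**3/2 - u**2 + 3*u/2) du = 7/24, giving area 7/24.
Total area = 45/8 + 7/24 = 71/12.

71/12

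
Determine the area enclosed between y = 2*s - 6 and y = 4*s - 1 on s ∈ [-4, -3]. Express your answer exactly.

On [-4, -3], (2*s - 6) - (4*s - 1) = -2*s - 5 is ≥ 0 throughout, so the area is a single integral of |-2*s - 5|.
∫[-4,-3] (-2*s - 5) ds = 2.

2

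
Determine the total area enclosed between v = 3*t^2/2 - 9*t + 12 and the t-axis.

2

The curve meets the t-axis where 3*t^2/2 - 9*t + 12 = 0, i.e. 3*(t - 4)*(t - 2)/2 = 0, at t = 2, 4.
On [2, 4] the curve lies below the axis; ∫[2,4] (3*t^2/2 - 9*t + 12) dt = -2, giving area 2.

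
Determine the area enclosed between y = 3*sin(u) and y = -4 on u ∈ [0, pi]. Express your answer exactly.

On [0, pi], (3*sin(u)) - (-4) = 3*sin(u) + 4 is ≥ 0 throughout, so the area is a single integral of |3*sin(u) + 4|.
∫[0,pi] (3*sin(u) + 4) du = 6 + 4*pi.

6 + 4*pi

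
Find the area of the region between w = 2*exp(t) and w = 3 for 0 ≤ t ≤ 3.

The difference (2*exp(t)) - (3) = 2*exp(t) - 3 changes sign at t = log(3/2) inside [0, 3], so split the integral there.
∫[0,log(3/2)] (2*exp(t) - 3) dt = log(8/27) + 1; the area of that piece is -1 + log(27/8).
∫[log(3/2),3] (2*exp(t) - 3) dt = -12 - 3*log(2) + 3*log(3) + 2*exp(3).
Total area = (-1 + log(27/8)) + (-12 - 3*log(2) + 3*log(3) + 2*exp(3)) = -13 - 6*log(2) + 6*log(3) + 2*exp(3).

-13 - 6*log(2) + 6*log(3) + 2*exp(3)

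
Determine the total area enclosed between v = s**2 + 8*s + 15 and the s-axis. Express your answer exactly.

4/3

The curve meets the s-axis where s**2 + 8*s + 15 = 0, i.e. (s + 3)*(s + 5) = 0, at s = -5, -3.
On [-5, -3] the curve lies below the axis; ∫[-5,-3] (s**2 + 8*s + 15) ds = -4/3, giving area 4/3.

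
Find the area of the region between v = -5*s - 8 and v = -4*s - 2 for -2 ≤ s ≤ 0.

On [-2, 0], (-5*s - 8) - (-4*s - 2) = -s - 6 is ≤ 0 throughout, so the area is a single integral of |-s - 6|.
∫[-2,0] (-s - 6) ds = -10; the area of that piece is 10.

10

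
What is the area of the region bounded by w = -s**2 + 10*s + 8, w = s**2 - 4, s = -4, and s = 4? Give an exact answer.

518/3

The difference (-s**2 + 10*s + 8) - (s**2 - 4) = -2*s**2 + 10*s + 12 changes sign at s = -1 inside [-4, 4], so split the integral there.
∫[-4,-1] (-2*s**2 + 10*s + 12) ds = -81; the area of that piece is 81.
∫[-1,4] (-2*s**2 + 10*s + 12) ds = 275/3.
Total area = 81 + 275/3 = 518/3.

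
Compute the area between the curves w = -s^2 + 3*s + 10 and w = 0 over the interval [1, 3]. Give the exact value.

70/3

On [1, 3], (-s^2 + 3*s + 10) - (0) = -s^2 + 3*s + 10 is ≥ 0 throughout, so the area is a single integral of |-s^2 + 3*s + 10|.
∫[1,3] (-s^2 + 3*s + 10) ds = 70/3.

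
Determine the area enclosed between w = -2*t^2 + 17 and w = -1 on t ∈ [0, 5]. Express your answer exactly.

The difference (-2*t^2 + 17) - (-1) = -2*t^2 + 18 changes sign at t = 3 inside [0, 5], so split the integral there.
∫[0,3] (-2*t^2 + 18) dt = 36.
∫[3,5] (-2*t^2 + 18) dt = -88/3; the area of that piece is 88/3.
Total area = 36 + 88/3 = 196/3.

196/3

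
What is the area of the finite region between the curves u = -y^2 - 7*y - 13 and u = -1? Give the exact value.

Both boundary curves give u as a function of y, so integrate with respect to y. Setting them equal: -y^2 - 7*y - 12 = 0, i.e. -(y + 3)*(y + 4) = 0, so they meet at y = -4, -3.
For y in [-4, -3], u = -y^2 - 7*y - 13 is on the right; area = ∫[-4,-3] (-y^2 - 7*y - 12) dy = 1/6.

1/6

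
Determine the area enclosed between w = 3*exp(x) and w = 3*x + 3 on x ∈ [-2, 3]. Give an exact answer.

-45/2 - 3*exp(-2) + 3*exp(3)

On [-2, 3], (3*exp(x)) - (3*x + 3) = -3*x + 3*exp(x) - 3 is ≥ 0 throughout, so the area is a single integral of |-3*x + 3*exp(x) - 3|.
∫[-2,3] (-3*x + 3*exp(x) - 3) dx = -45/2 - 3*exp(-2) + 3*exp(3).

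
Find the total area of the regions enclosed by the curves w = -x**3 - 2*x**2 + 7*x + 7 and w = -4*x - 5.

937/12

Set the curves equal: -x**3 - 2*x**2 + 7*x + 7 = -4*x - 5, so -x**3 - 2*x**2 + 11*x + 12 = 0, which factors as -(x - 3)*(x + 1)*(x + 4) = 0. The curves meet at x = -4, -1, 3.
On [-4, -1], w = -4*x - 5 is on top; that piece has area ∫[-4,-1] (-(-x**3 - 2*x**2 + 11*x + 12)) dx = 99/4.
On [-1, 3], w = -x**3 - 2*x**2 + 7*x + 7 is on top; that piece has area ∫[-1,3] (-x**3 - 2*x**2 + 11*x + 12) dx = 160/3.
Total enclosed area = 99/4 + 160/3 = 937/12.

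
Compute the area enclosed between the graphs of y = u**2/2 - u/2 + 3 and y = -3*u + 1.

9/4

Set the curves equal: u**2/2 - u/2 + 3 = -3*u + 1, so u**2/2 + 5*u/2 + 2 = 0, which factors as (u + 1)*(u + 4)/2 = 0. The curves meet at u = -4, -1.
On [-4, -1], y = -3*u + 1 is on top; that piece has area ∫[-4,-1] (-(u**2/2 + 5*u/2 + 2)) du = 9/4.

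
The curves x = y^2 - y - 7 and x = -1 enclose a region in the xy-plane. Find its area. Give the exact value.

Both boundary curves give x as a function of y, so integrate with respect to y. Setting them equal: y^2 - y - 6 = 0, i.e. (y - 3)*(y + 2) = 0, so they meet at y = -2, 3.
For y in [-2, 3], x = y^2 - y - 7 is on the left; area = ∫[-2,3] (-(y^2 - y - 6)) dy = 125/6.

125/6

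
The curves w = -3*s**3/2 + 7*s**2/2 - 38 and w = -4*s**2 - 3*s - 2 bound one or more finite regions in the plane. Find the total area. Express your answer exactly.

443/4

Set the curves equal: -3*s**3/2 + 7*s**2/2 - 38 = -4*s**2 - 3*s - 2, so -3*s**3/2 + 15*s**2/2 + 3*s - 36 = 0, which factors as -3*(s - 4)*(s - 3)*(s + 2)/2 = 0. The curves meet at s = -2, 3, 4.
On [-2, 3], w = -4*s**2 - 3*s - 2 is on top; that piece has area ∫[-2,3] (-(-3*s**3/2 + 15*s**2/2 + 3*s - 36)) ds = 875/8.
On [3, 4], w = -3*s**3/2 + 7*s**2/2 - 38 is on top; that piece has area ∫[3,4] (-3*s**3/2 + 15*s**2/2 + 3*s - 36) ds = 11/8.
Total enclosed area = 875/8 + 11/8 = 443/4.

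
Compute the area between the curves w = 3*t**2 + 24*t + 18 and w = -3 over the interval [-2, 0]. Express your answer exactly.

The difference (3*t**2 + 24*t + 18) - (-3) = 3*t**2 + 24*t + 21 changes sign at t = -1 inside [-2, 0], so split the integral there.
∫[-2,-1] (3*t**2 + 24*t + 21) dt = -8; the area of that piece is 8.
∫[-1,0] (3*t**2 + 24*t + 21) dt = 10.
Total area = 8 + 10 = 18.

18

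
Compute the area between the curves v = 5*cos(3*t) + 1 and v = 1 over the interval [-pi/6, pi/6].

On [-pi/6, pi/6], (5*cos(3*t) + 1) - (1) = 5*cos(3*t) is ≥ 0 throughout, so the area is a single integral of |5*cos(3*t)|.
∫[-pi/6,pi/6] (5*cos(3*t)) dt = 10/3.

10/3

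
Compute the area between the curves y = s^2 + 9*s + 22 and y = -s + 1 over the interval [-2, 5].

On [-2, 5], (s^2 + 9*s + 22) - (-s + 1) = s^2 + 10*s + 21 is ≥ 0 throughout, so the area is a single integral of |s^2 + 10*s + 21|.
∫[-2,5] (s^2 + 10*s + 21) ds = 889/3.

889/3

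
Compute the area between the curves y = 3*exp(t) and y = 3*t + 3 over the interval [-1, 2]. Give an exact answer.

On [-1, 2], (3*exp(t)) - (3*t + 3) = -3*t + 3*exp(t) - 3 is ≥ 0 throughout, so the area is a single integral of |-3*t + 3*exp(t) - 3|.
∫[-1,2] (-3*t + 3*exp(t) - 3) dt = -27/2 - 3*exp(-1) + 3*exp(2).

-27/2 - 3*exp(-1) + 3*exp(2)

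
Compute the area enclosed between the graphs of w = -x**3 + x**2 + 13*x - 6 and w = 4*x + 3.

148/3

Set the curves equal: -x**3 + x**2 + 13*x - 6 = 4*x + 3, so -x**3 + x**2 + 9*x - 9 = 0, which factors as -(x - 3)*(x - 1)*(x + 3) = 0. The curves meet at x = -3, 1, 3.
On [-3, 1], w = 4*x + 3 is on top; that piece has area ∫[-3,1] (-(-x**3 + x**2 + 9*x - 9)) dx = 128/3.
On [1, 3], w = -x**3 + x**2 + 13*x - 6 is on top; that piece has area ∫[1,3] (-x**3 + x**2 + 9*x - 9) dx = 20/3.
Total enclosed area = 128/3 + 20/3 = 148/3.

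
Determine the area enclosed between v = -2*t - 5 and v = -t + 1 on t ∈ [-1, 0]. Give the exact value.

11/2

On [-1, 0], (-2*t - 5) - (-t + 1) = -t - 6 is ≤ 0 throughout, so the area is a single integral of |-t - 6|.
∫[-1,0] (-t - 6) dt = -11/2; the area of that piece is 11/2.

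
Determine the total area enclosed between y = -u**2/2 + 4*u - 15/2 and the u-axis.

The curve meets the u-axis where -u**2/2 + 4*u - 15/2 = 0, i.e. -(u - 5)*(u - 3)/2 = 0, at u = 3, 5.
On [3, 5] the curve lies above the axis; ∫[3,5] (-u**2/2 + 4*u - 15/2) du = 2/3, giving area 2/3.

2/3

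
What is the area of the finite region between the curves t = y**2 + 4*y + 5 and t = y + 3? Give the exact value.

Both boundary curves give t as a function of y, so integrate with respect to y. Setting them equal: y**2 + 3*y + 2 = 0, i.e. (y + 1)*(y + 2) = 0, so they meet at y = -2, -1.
For y in [-2, -1], t = y**2 + 4*y + 5 is on the left; area = ∫[-2,-1] (-(y**2 + 3*y + 2)) dy = 1/6.

1/6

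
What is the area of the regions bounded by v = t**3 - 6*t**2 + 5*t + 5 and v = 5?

Set the curves equal: t**3 - 6*t**2 + 5*t + 5 = 5, so t**3 - 6*t**2 + 5*t = 0, which factors as t*(t - 5)*(t - 1) = 0. The curves meet at t = 0, 1, 5.
On [0, 1], v = t**3 - 6*t**2 + 5*t + 5 is on top; that piece has area ∫[0,1] (t**3 - 6*t**2 + 5*t) dt = 3/4.
On [1, 5], v = 5 is on top; that piece has area ∫[1,5] (-(t**3 - 6*t**2 + 5*t)) dt = 32.
Total enclosed area = 3/4 + 32 = 131/4.

131/4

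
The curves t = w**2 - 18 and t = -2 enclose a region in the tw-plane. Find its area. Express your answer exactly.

256/3

Both boundary curves give t as a function of w, so integrate with respect to w. Setting them equal: w**2 - 16 = 0, i.e. (w - 4)*(w + 4) = 0, so they meet at w = -4, 4.
For w in [-4, 4], t = w**2 - 18 is on the left; area = ∫[-4,4] (-(w**2 - 16)) dw = 256/3.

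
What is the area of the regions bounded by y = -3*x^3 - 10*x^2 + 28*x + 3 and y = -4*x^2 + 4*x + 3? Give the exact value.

Set the curves equal: -3*x^3 - 10*x^2 + 28*x + 3 = -4*x^2 + 4*x + 3, so -3*x^3 - 6*x^2 + 24*x = 0, which factors as -3*x*(x - 2)*(x + 4) = 0. The curves meet at x = -4, 0, 2.
On [-4, 0], y = -4*x^2 + 4*x + 3 is on top; that piece has area ∫[-4,0] (-(-3*x^3 - 6*x^2 + 24*x)) dx = 128.
On [0, 2], y = -3*x^3 - 10*x^2 + 28*x + 3 is on top; that piece has area ∫[0,2] (-3*x^3 - 6*x^2 + 24*x) dx = 20.
Total enclosed area = 128 + 20 = 148.

148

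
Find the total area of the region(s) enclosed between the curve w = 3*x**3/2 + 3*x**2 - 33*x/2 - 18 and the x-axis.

The curve meets the x-axis where 3*x**3/2 + 3*x**2 - 33*x/2 - 18 = 0, i.e. 3*(x - 3)*(x + 1)*(x + 4)/2 = 0, at x = -4, -1, 3.
On [-4, -1] the curve lies above the axis; ∫[-4,-1] (3*x**3/2 + 3*x**2 - 33*x/2 - 18) dx = 297/8, giving area 297/8.
On [-1, 3] the curve lies below the axis; ∫[-1,3] (3*x**3/2 + 3*x**2 - 33*x/2 - 18) dx = -80, giving area 80.
Total area = 297/8 + 80 = 937/8.

937/8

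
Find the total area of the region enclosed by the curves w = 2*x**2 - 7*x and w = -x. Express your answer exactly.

Set the curves equal: 2*x**2 - 7*x = -x, so 2*x**2 - 6*x = 0, which factors as 2*x*(x - 3) = 0. The curves meet at x = 0, 3.
On [0, 3], w = -x is on top; that piece has area ∫[0,3] (-(2*x**2 - 6*x)) dx = 9.

9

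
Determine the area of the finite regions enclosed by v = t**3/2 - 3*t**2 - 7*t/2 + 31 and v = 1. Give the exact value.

Set the curves equal: t**3/2 - 3*t**2 - 7*t/2 + 31 = 1, so t**3/2 - 3*t**2 - 7*t/2 + 30 = 0, which factors as (t - 5)*(t - 4)*(t + 3)/2 = 0. The curves meet at t = -3, 4, 5.
On [-3, 4], v = t**3/2 - 3*t**2 - 7*t/2 + 31 is on top; that piece has area ∫[-3,4] (t**3/2 - 3*t**2 - 7*t/2 + 30) dt = 1029/8.
On [4, 5], v = 1 is on top; that piece has area ∫[4,5] (-(t**3/2 - 3*t**2 - 7*t/2 + 30)) dt = 5/8.
Total enclosed area = 1029/8 + 5/8 = 517/4.

517/4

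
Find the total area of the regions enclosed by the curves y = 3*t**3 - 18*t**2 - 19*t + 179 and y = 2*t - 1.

1551/2

Set the curves equal: 3*t**3 - 18*t**2 - 19*t + 179 = 2*t - 1, so 3*t**3 - 18*t**2 - 21*t + 180 = 0, which factors as 3*(t - 5)*(t - 4)*(t + 3) = 0. The curves meet at t = -3, 4, 5.
On [-3, 4], y = 3*t**3 - 18*t**2 - 19*t + 179 is on top; that piece has area ∫[-3,4] (3*t**3 - 18*t**2 - 21*t + 180) dt = 3087/4.
On [4, 5], y = 2*t - 1 is on top; that piece has area ∫[4,5] (-(3*t**3 - 18*t**2 - 21*t + 180)) dt = 15/4.
Total enclosed area = 3087/4 + 15/4 = 1551/2.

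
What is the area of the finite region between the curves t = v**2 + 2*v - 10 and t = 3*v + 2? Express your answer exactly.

Both boundary curves give t as a function of v, so integrate with respect to v. Setting them equal: v**2 - v - 12 = 0, i.e. (v - 4)*(v + 3) = 0, so they meet at v = -3, 4.
For v in [-3, 4], t = v**2 + 2*v - 10 is on the left; area = ∫[-3,4] (-(v**2 - v - 12)) dv = 343/6.

343/6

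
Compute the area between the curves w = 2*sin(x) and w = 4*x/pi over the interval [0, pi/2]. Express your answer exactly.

On [0, pi/2], (2*sin(x)) - (4*x/pi) = -4*x/pi + 2*sin(x) is ≥ 0 throughout, so the area is a single integral of |-4*x/pi + 2*sin(x)|.
∫[0,pi/2] (-4*x/pi + 2*sin(x)) dx = 2 - pi/2.

2 - pi/2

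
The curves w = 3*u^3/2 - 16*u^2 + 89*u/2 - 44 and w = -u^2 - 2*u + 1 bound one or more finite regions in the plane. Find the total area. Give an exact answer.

37/8

Set the curves equal: 3*u^3/2 - 16*u^2 + 89*u/2 - 44 = -u^2 - 2*u + 1, so 3*u^3/2 - 15*u^2 + 93*u/2 - 45 = 0, which factors as 3*(u - 5)*(u - 3)*(u - 2)/2 = 0. The curves meet at u = 2, 3, 5.
On [2, 3], w = 3*u^3/2 - 16*u^2 + 89*u/2 - 44 is on top; that piece has area ∫[2,3] (3*u^3/2 - 15*u^2 + 93*u/2 - 45) du = 5/8.
On [3, 5], w = -u^2 - 2*u + 1 is on top; that piece has area ∫[3,5] (-(3*u^3/2 - 15*u^2 + 93*u/2 - 45)) du = 4.
Total enclosed area = 5/8 + 4 = 37/8.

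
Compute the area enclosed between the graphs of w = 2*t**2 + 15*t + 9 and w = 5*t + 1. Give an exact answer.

9

Set the curves equal: 2*t**2 + 15*t + 9 = 5*t + 1, so 2*t**2 + 10*t + 8 = 0, which factors as 2*(t + 1)*(t + 4) = 0. The curves meet at t = -4, -1.
On [-4, -1], w = 5*t + 1 is on top; that piece has area ∫[-4,-1] (-(2*t**2 + 10*t + 8)) dt = 9.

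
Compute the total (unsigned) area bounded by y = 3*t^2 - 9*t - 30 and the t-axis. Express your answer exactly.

343/2

The curve meets the t-axis where 3*t^2 - 9*t - 30 = 0, i.e. 3*(t - 5)*(t + 2) = 0, at t = -2, 5.
On [-2, 5] the curve lies below the axis; ∫[-2,5] (3*t^2 - 9*t - 30) dt = -343/2, giving area 343/2.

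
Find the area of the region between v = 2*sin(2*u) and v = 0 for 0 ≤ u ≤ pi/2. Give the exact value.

On [0, pi/2], (2*sin(2*u)) - (0) = 2*sin(2*u) is ≥ 0 throughout, so the area is a single integral of |2*sin(2*u)|.
∫[0,pi/2] (2*sin(2*u)) du = 2.

2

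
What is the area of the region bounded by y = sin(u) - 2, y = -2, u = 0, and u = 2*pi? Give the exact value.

4

The difference (sin(u) - 2) - (-2) = sin(u) changes sign at u = pi inside [0, 2*pi], so split the integral there.
∫[0,pi] (sin(u)) du = 2.
∫[pi,2*pi] (sin(u)) du = -2; the area of that piece is 2.
Total area = 2 + 2 = 4.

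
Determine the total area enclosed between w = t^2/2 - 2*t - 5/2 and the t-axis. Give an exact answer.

The curve meets the t-axis where t^2/2 - 2*t - 5/2 = 0, i.e. (t - 5)*(t + 1)/2 = 0, at t = -1, 5.
On [-1, 5] the curve lies below the axis; ∫[-1,5] (t^2/2 - 2*t - 5/2) dt = -18, giving area 18.

18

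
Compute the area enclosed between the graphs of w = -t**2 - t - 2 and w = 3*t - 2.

Set the curves equal: -t**2 - t - 2 = 3*t - 2, so -t**2 - 4*t = 0, which factors as -t*(t + 4) = 0. The curves meet at t = -4, 0.
On [-4, 0], w = -t**2 - t - 2 is on top; that piece has area ∫[-4,0] (-t**2 - 4*t) dt = 32/3.

32/3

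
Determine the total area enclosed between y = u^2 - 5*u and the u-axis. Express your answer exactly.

The curve meets the u-axis where u^2 - 5*u = 0, i.e. u*(u - 5) = 0, at u = 0, 5.
On [0, 5] the curve lies below the axis; ∫[0,5] (u^2 - 5*u) du = -125/6, giving area 125/6.

125/6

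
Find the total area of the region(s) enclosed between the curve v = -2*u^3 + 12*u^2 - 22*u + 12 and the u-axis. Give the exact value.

1

The curve meets the u-axis where -2*u^3 + 12*u^2 - 22*u + 12 = 0, i.e. -2*(u - 3)*(u - 2)*(u - 1) = 0, at u = 1, 2, 3.
On [1, 2] the curve lies below the axis; ∫[1,2] (-2*u^3 + 12*u^2 - 22*u + 12) du = -1/2, giving area 1/2.
On [2, 3] the curve lies above the axis; ∫[2,3] (-2*u^3 + 12*u^2 - 22*u + 12) du = 1/2, giving area 1/2.
Total area = 1/2 + 1/2 = 1.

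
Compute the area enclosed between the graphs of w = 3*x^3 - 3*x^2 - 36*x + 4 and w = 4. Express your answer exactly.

937/4

Set the curves equal: 3*x^3 - 3*x^2 - 36*x + 4 = 4, so 3*x^3 - 3*x^2 - 36*x = 0, which factors as 3*x*(x - 4)*(x + 3) = 0. The curves meet at x = -3, 0, 4.
On [-3, 0], w = 3*x^3 - 3*x^2 - 36*x + 4 is on top; that piece has area ∫[-3,0] (3*x^3 - 3*x^2 - 36*x) dx = 297/4.
On [0, 4], w = 4 is on top; that piece has area ∫[0,4] (-(3*x^3 - 3*x^2 - 36*x)) dx = 160.
Total enclosed area = 297/4 + 160 = 937/4.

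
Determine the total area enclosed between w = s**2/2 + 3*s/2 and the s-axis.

The curve meets the s-axis where s**2/2 + 3*s/2 = 0, i.e. s*(s + 3)/2 = 0, at s = -3, 0.
On [-3, 0] the curve lies below the axis; ∫[-3,0] (s**2/2 + 3*s/2) ds = -9/4, giving area 9/4.

9/4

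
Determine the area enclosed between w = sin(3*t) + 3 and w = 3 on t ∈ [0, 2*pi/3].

4/3

The difference (sin(3*t) + 3) - (3) = sin(3*t) changes sign at t = pi/3 inside [0, 2*pi/3], so split the integral there.
∫[0,pi/3] (sin(3*t)) dt = 2/3.
∫[pi/3,2*pi/3] (sin(3*t)) dt = -2/3; the area of that piece is 2/3.
Total area = 2/3 + 2/3 = 4/3.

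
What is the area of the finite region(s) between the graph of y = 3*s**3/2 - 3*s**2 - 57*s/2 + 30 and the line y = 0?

The curve meets the s-axis where 3*s**3/2 - 3*s**2 - 57*s/2 + 30 = 0, i.e. 3*(s - 5)*(s - 1)*(s + 4)/2 = 0, at s = -4, 1, 5.
On [-4, 1] the curve lies above the axis; ∫[-4,1] (3*s**3/2 - 3*s**2 - 57*s/2 + 30) ds = 1625/8, giving area 1625/8.
On [1, 5] the curve lies below the axis; ∫[1,5] (3*s**3/2 - 3*s**2 - 57*s/2 + 30) ds = -112, giving area 112.
Total area = 1625/8 + 112 = 2521/8.

2521/8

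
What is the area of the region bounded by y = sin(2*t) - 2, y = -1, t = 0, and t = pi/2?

-1 + pi/2

On [0, pi/2], (sin(2*t) - 2) - (-1) = sin(2*t) - 1 is ≤ 0 throughout, so the area is a single integral of |sin(2*t) - 1|.
∫[0,pi/2] (sin(2*t) - 1) dt = 1 - pi/2; the area of that piece is -1 + pi/2.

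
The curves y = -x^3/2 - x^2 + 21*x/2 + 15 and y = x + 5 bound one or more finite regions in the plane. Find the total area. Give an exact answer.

2521/24

Set the curves equal: -x^3/2 - x^2 + 21*x/2 + 15 = x + 5, so -x^3/2 - x^2 + 19*x/2 + 10 = 0, which factors as -(x - 4)*(x + 1)*(x + 5)/2 = 0. The curves meet at x = -5, -1, 4.
On [-5, -1], y = x + 5 is on top; that piece has area ∫[-5,-1] (-(-x^3/2 - x^2 + 19*x/2 + 10)) dx = 112/3.
On [-1, 4], y = -x^3/2 - x^2 + 21*x/2 + 15 is on top; that piece has area ∫[-1,4] (-x^3/2 - x^2 + 19*x/2 + 10) dx = 1625/24.
Total enclosed area = 112/3 + 1625/24 = 2521/24.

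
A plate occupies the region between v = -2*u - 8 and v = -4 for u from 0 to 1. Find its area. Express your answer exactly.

5

On [0, 1], (-2*u - 8) - (-4) = -2*u - 4 is ≤ 0 throughout, so the area is a single integral of |-2*u - 4|.
∫[0,1] (-2*u - 4) du = -5; the area of that piece is 5.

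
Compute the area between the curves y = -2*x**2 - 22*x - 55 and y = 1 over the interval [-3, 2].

745/3

On [-3, 2], (-2*x**2 - 22*x - 55) - (1) = -2*x**2 - 22*x - 56 is ≤ 0 throughout, so the area is a single integral of |-2*x**2 - 22*x - 56|.
∫[-3,2] (-2*x**2 - 22*x - 56) dx = -745/3; the area of that piece is 745/3.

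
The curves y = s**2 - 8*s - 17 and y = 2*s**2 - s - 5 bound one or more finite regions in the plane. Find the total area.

1/6

Set the curves equal: s**2 - 8*s - 17 = 2*s**2 - s - 5, so -s**2 - 7*s - 12 = 0, which factors as -(s + 3)*(s + 4) = 0. The curves meet at s = -4, -3.
On [-4, -3], y = s**2 - 8*s - 17 is on top; that piece has area ∫[-4,-3] (-s**2 - 7*s - 12) ds = 1/6.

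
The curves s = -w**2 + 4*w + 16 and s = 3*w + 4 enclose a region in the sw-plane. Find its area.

Both boundary curves give s as a function of w, so integrate with respect to w. Setting them equal: -w**2 + w + 12 = 0, i.e. -(w - 4)*(w + 3) = 0, so they meet at w = -3, 4.
For w in [-3, 4], s = -w**2 + 4*w + 16 is on the right; area = ∫[-3,4] (-w**2 + w + 12) dw = 343/6.

343/6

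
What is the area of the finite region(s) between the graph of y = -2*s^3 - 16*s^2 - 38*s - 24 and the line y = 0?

37/6

The curve meets the s-axis where -2*s^3 - 16*s^2 - 38*s - 24 = 0, i.e. -2*(s + 1)*(s + 3)*(s + 4) = 0, at s = -4, -3, -1.
On [-4, -3] the curve lies below the axis; ∫[-4,-3] (-2*s^3 - 16*s^2 - 38*s - 24) ds = -5/6, giving area 5/6.
On [-3, -1] the curve lies above the axis; ∫[-3,-1] (-2*s^3 - 16*s^2 - 38*s - 24) ds = 16/3, giving area 16/3.
Total area = 5/6 + 16/3 = 37/6.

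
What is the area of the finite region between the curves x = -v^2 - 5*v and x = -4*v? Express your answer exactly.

1/6

Both boundary curves give x as a function of v, so integrate with respect to v. Setting them equal: -v^2 - v = 0, i.e. -v*(v + 1) = 0, so they meet at v = -1, 0.
For v in [-1, 0], x = -v^2 - 5*v is on the right; area = ∫[-1,0] (-v^2 - v) dv = 1/6.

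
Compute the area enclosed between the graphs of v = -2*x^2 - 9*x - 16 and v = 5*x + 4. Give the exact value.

9

Set the curves equal: -2*x^2 - 9*x - 16 = 5*x + 4, so -2*x^2 - 14*x - 20 = 0, which factors as -2*(x + 2)*(x + 5) = 0. The curves meet at x = -5, -2.
On [-5, -2], v = -2*x^2 - 9*x - 16 is on top; that piece has area ∫[-5,-2] (-2*x^2 - 14*x - 20) dx = 9.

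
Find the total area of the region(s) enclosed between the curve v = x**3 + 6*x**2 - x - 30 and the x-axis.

The curve meets the x-axis where x**3 + 6*x**2 - x - 30 = 0, i.e. (x - 2)*(x + 3)*(x + 5) = 0, at x = -5, -3, 2.
On [-5, -3] the curve lies above the axis; ∫[-5,-3] (x**3 + 6*x**2 - x - 30) dx = 8, giving area 8.
On [-3, 2] the curve lies below the axis; ∫[-3,2] (x**3 + 6*x**2 - x - 30) dx = -375/4, giving area 375/4.
Total area = 8 + 375/4 = 407/4.

407/4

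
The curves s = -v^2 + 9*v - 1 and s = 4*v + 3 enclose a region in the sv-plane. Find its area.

Both boundary curves give s as a function of v, so integrate with respect to v. Setting them equal: -v^2 + 5*v - 4 = 0, i.e. -(v - 4)*(v - 1) = 0, so they meet at v = 1, 4.
For v in [1, 4], s = -v^2 + 9*v - 1 is on the right; area = ∫[1,4] (-v^2 + 5*v - 4) dv = 9/2.

9/2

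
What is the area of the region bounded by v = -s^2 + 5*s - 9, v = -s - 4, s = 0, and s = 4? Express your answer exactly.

The difference (-s^2 + 5*s - 9) - (-s - 4) = -s^2 + 6*s - 5 changes sign at s = 1 inside [0, 4], so split the integral there.
∫[0,1] (-s^2 + 6*s - 5) ds = -7/3; the area of that piece is 7/3.
∫[1,4] (-s^2 + 6*s - 5) ds = 9.
Total area = 7/3 + 9 = 34/3.

34/3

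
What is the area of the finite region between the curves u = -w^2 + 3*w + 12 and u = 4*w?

343/6

Both boundary curves give u as a function of w, so integrate with respect to w. Setting them equal: -w^2 - w + 12 = 0, i.e. -(w - 3)*(w + 4) = 0, so they meet at w = -4, 3.
For w in [-4, 3], u = -w^2 + 3*w + 12 is on the right; area = ∫[-4,3] (-w^2 - w + 12) dw = 343/6.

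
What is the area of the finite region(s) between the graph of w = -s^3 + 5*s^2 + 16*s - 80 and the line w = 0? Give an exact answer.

The curve meets the s-axis where -s^3 + 5*s^2 + 16*s - 80 = 0, i.e. -(s - 5)*(s - 4)*(s + 4) = 0, at s = -4, 4, 5.
On [-4, 4] the curve lies below the axis; ∫[-4,4] (-s^3 + 5*s^2 + 16*s - 80) ds = -1280/3, giving area 1280/3.
On [4, 5] the curve lies above the axis; ∫[4,5] (-s^3 + 5*s^2 + 16*s - 80) ds = 17/12, giving area 17/12.
Total area = 1280/3 + 17/12 = 5137/12.

5137/12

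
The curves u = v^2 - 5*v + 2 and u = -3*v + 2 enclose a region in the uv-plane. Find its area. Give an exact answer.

4/3

Both boundary curves give u as a function of v, so integrate with respect to v. Setting them equal: v^2 - 2*v = 0, i.e. v*(v - 2) = 0, so they meet at v = 0, 2.
For v in [0, 2], u = v^2 - 5*v + 2 is on the left; area = ∫[0,2] (-(v^2 - 2*v)) dv = 4/3.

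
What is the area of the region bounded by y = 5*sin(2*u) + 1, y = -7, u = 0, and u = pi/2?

5 + 4*pi

On [0, pi/2], (5*sin(2*u) + 1) - (-7) = 5*sin(2*u) + 8 is ≥ 0 throughout, so the area is a single integral of |5*sin(2*u) + 8|.
∫[0,pi/2] (5*sin(2*u) + 8) du = 5 + 4*pi.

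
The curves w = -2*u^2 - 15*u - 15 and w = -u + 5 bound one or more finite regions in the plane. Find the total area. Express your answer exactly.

Set the curves equal: -2*u^2 - 15*u - 15 = -u + 5, so -2*u^2 - 14*u - 20 = 0, which factors as -2*(u + 2)*(u + 5) = 0. The curves meet at u = -5, -2.
On [-5, -2], w = -2*u^2 - 15*u - 15 is on top; that piece has area ∫[-5,-2] (-2*u^2 - 14*u - 20) du = 9.

9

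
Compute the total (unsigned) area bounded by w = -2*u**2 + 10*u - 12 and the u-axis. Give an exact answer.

The curve meets the u-axis where -2*u**2 + 10*u - 12 = 0, i.e. -2*(u - 3)*(u - 2) = 0, at u = 2, 3.
On [2, 3] the curve lies above the axis; ∫[2,3] (-2*u**2 + 10*u - 12) du = 1/3, giving area 1/3.

1/3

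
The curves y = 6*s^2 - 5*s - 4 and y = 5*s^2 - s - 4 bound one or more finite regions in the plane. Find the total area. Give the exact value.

Set the curves equal: 6*s^2 - 5*s - 4 = 5*s^2 - s - 4, so s^2 - 4*s = 0, which factors as s*(s - 4) = 0. The curves meet at s = 0, 4.
On [0, 4], y = 5*s^2 - s - 4 is on top; that piece has area ∫[0,4] (-(s^2 - 4*s)) ds = 32/3.

32/3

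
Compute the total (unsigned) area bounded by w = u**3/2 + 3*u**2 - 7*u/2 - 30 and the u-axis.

The curve meets the u-axis where u**3/2 + 3*u**2 - 7*u/2 - 30 = 0, i.e. (u - 3)*(u + 4)*(u + 5)/2 = 0, at u = -5, -4, 3.
On [-5, -4] the curve lies above the axis; ∫[-5,-4] (u**3/2 + 3*u**2 - 7*u/2 - 30) du = 5/8, giving area 5/8.
On [-4, 3] the curve lies below the axis; ∫[-4,3] (u**3/2 + 3*u**2 - 7*u/2 - 30) du = -1029/8, giving area 1029/8.
Total area = 5/8 + 1029/8 = 517/4.

517/4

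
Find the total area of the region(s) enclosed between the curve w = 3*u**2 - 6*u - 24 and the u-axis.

The curve meets the u-axis where 3*u**2 - 6*u - 24 = 0, i.e. 3*(u - 4)*(u + 2) = 0, at u = -2, 4.
On [-2, 4] the curve lies below the axis; ∫[-2,4] (3*u**2 - 6*u - 24) du = -108, giving area 108.

108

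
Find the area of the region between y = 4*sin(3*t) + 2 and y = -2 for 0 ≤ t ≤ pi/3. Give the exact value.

On [0, pi/3], (4*sin(3*t) + 2) - (-2) = 4*sin(3*t) + 4 is ≥ 0 throughout, so the area is a single integral of |4*sin(3*t) + 4|.
∫[0,pi/3] (4*sin(3*t) + 4) dt = 8/3 + 4*pi/3.

8/3 + 4*pi/3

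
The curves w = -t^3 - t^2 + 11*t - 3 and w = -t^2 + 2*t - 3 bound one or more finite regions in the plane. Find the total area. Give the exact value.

Set the curves equal: -t^3 - t^2 + 11*t - 3 = -t^2 + 2*t - 3, so -t^3 + 9*t = 0, which factors as -t*(t - 3)*(t + 3) = 0. The curves meet at t = -3, 0, 3.
On [-3, 0], w = -t^2 + 2*t - 3 is on top; that piece has area ∫[-3,0] (-(-t^3 + 9*t)) dt = 81/4.
On [0, 3], w = -t^3 - t^2 + 11*t - 3 is on top; that piece has area ∫[0,3] (-t^3 + 9*t) dt = 81/4.
Total enclosed area = 81/4 + 81/4 = 81/2.

81/2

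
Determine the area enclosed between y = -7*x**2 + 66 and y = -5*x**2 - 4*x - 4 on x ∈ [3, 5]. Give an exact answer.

320/3

On [3, 5], (-7*x**2 + 66) - (-5*x**2 - 4*x - 4) = -2*x**2 + 4*x + 70 is ≥ 0 throughout, so the area is a single integral of |-2*x**2 + 4*x + 70|.
∫[3,5] (-2*x**2 + 4*x + 70) dx = 320/3.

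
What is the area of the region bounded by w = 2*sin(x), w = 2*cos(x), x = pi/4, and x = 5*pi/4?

On [pi/4, 5*pi/4], (2*sin(x)) - (2*cos(x)) = 2*sin(x) - 2*cos(x) is ≥ 0 throughout, so the area is a single integral of |2*sin(x) - 2*cos(x)|.
∫[pi/4,5*pi/4] (2*sin(x) - 2*cos(x)) dx = 4*sqrt(2).

4*sqrt(2)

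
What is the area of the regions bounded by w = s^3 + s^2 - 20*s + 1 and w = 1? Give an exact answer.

Set the curves equal: s^3 + s^2 - 20*s + 1 = 1, so s^3 + s^2 - 20*s = 0, which factors as s*(s - 4)*(s + 5) = 0. The curves meet at s = -5, 0, 4.
On [-5, 0], w = s^3 + s^2 - 20*s + 1 is on top; that piece has area ∫[-5,0] (s^3 + s^2 - 20*s) ds = 1625/12.
On [0, 4], w = 1 is on top; that piece has area ∫[0,4] (-(s^3 + s^2 - 20*s)) ds = 224/3.
Total enclosed area = 1625/12 + 224/3 = 2521/12.

2521/12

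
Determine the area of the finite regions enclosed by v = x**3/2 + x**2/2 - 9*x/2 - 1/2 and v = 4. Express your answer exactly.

74/3

Set the curves equal: x**3/2 + x**2/2 - 9*x/2 - 1/2 = 4, so x**3/2 + x**2/2 - 9*x/2 - 9/2 = 0, which factors as (x - 3)*(x + 1)*(x + 3)/2 = 0. The curves meet at x = -3, -1, 3.
On [-3, -1], v = x**3/2 + x**2/2 - 9*x/2 - 1/2 is on top; that piece has area ∫[-3,-1] (x**3/2 + x**2/2 - 9*x/2 - 9/2) dx = 10/3.
On [-1, 3], v = 4 is on top; that piece has area ∫[-1,3] (-(x**3/2 + x**2/2 - 9*x/2 - 9/2)) dx = 64/3.
Total enclosed area = 10/3 + 64/3 = 74/3.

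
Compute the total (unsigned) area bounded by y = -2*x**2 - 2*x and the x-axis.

1/3

The curve meets the x-axis where -2*x**2 - 2*x = 0, i.e. -2*x*(x + 1) = 0, at x = -1, 0.
On [-1, 0] the curve lies above the axis; ∫[-1,0] (-2*x**2 - 2*x) dx = 1/3, giving area 1/3.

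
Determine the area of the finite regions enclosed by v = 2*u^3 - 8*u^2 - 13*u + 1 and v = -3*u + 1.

443/3

Set the curves equal: 2*u^3 - 8*u^2 - 13*u + 1 = -3*u + 1, so 2*u^3 - 8*u^2 - 10*u = 0, which factors as 2*u*(u - 5)*(u + 1) = 0. The curves meet at u = -1, 0, 5.
On [-1, 0], v = 2*u^3 - 8*u^2 - 13*u + 1 is on top; that piece has area ∫[-1,0] (2*u^3 - 8*u^2 - 10*u) du = 11/6.
On [0, 5], v = -3*u + 1 is on top; that piece has area ∫[0,5] (-(2*u^3 - 8*u^2 - 10*u)) du = 875/6.
Total enclosed area = 11/6 + 875/6 = 443/3.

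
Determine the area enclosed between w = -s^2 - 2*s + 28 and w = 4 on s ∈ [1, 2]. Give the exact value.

56/3

On [1, 2], (-s^2 - 2*s + 28) - (4) = -s^2 - 2*s + 24 is ≥ 0 throughout, so the area is a single integral of |-s^2 - 2*s + 24|.
∫[1,2] (-s^2 - 2*s + 24) ds = 56/3.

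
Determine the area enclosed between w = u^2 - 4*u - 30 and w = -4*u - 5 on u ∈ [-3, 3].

On [-3, 3], (u^2 - 4*u - 30) - (-4*u - 5) = u^2 - 25 is ≤ 0 throughout, so the area is a single integral of |u^2 - 25|.
∫[-3,3] (u^2 - 25) du = -132; the area of that piece is 132.

132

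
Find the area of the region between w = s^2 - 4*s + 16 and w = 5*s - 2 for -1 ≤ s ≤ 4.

The difference (s^2 - 4*s + 16) - (5*s - 2) = s^2 - 9*s + 18 changes sign at s = 3 inside [-1, 4], so split the integral there.
∫[-1,3] (s^2 - 9*s + 18) ds = 136/3.
∫[3,4] (s^2 - 9*s + 18) ds = -7/6; the area of that piece is 7/6.
Total area = 136/3 + 7/6 = 93/2.

93/2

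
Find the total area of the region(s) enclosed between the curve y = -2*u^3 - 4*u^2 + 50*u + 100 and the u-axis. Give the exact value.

2459/3

The curve meets the u-axis where -2*u^3 - 4*u^2 + 50*u + 100 = 0, i.e. -2*(u - 5)*(u + 2)*(u + 5) = 0, at u = -5, -2, 5.
On [-5, -2] the curve lies below the axis; ∫[-5,-2] (-2*u^3 - 4*u^2 + 50*u + 100) du = -153/2, giving area 153/2.
On [-2, 5] the curve lies above the axis; ∫[-2,5] (-2*u^3 - 4*u^2 + 50*u + 100) du = 4459/6, giving area 4459/6.
Total area = 153/2 + 4459/6 = 2459/3.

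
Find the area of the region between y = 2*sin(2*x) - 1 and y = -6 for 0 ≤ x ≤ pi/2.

2 + 5*pi/2

On [0, pi/2], (2*sin(2*x) - 1) - (-6) = 2*sin(2*x) + 5 is ≥ 0 throughout, so the area is a single integral of |2*sin(2*x) + 5|.
∫[0,pi/2] (2*sin(2*x) + 5) dx = 2 + 5*pi/2.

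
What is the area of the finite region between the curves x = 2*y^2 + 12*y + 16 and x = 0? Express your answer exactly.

Both boundary curves give x as a function of y, so integrate with respect to y. Setting them equal: 2*y^2 + 12*y + 16 = 0, i.e. 2*(y + 2)*(y + 4) = 0, so they meet at y = -4, -2.
For y in [-4, -2], x = 2*y^2 + 12*y + 16 is on the left; area = ∫[-4,-2] (-(2*y^2 + 12*y + 16)) dy = 8/3.

8/3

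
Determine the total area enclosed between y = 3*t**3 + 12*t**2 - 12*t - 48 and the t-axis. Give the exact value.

148

The curve meets the t-axis where 3*t**3 + 12*t**2 - 12*t - 48 = 0, i.e. 3*(t - 2)*(t + 2)*(t + 4) = 0, at t = -4, -2, 2.
On [-4, -2] the curve lies above the axis; ∫[-4,-2] (3*t**3 + 12*t**2 - 12*t - 48) dt = 20, giving area 20.
On [-2, 2] the curve lies below the axis; ∫[-2,2] (3*t**3 + 12*t**2 - 12*t - 48) dt = -128, giving area 128.
Total area = 20 + 128 = 148.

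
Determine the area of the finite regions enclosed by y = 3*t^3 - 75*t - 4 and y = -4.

Set the curves equal: 3*t^3 - 75*t - 4 = -4, so 3*t^3 - 75*t = 0, which factors as 3*t*(t - 5)*(t + 5) = 0. The curves meet at t = -5, 0, 5.
On [-5, 0], y = 3*t^3 - 75*t - 4 is on top; that piece has area ∫[-5,0] (3*t^3 - 75*t) dt = 1875/4.
On [0, 5], y = -4 is on top; that piece has area ∫[0,5] (-(3*t^3 - 75*t)) dt = 1875/4.
Total enclosed area = 1875/4 + 1875/4 = 1875/2.

1875/2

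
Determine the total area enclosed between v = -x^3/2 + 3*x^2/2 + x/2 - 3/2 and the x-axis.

The curve meets the x-axis where -x^3/2 + 3*x^2/2 + x/2 - 3/2 = 0, i.e. -(x - 3)*(x - 1)*(x + 1)/2 = 0, at x = -1, 1, 3.
On [-1, 1] the curve lies below the axis; ∫[-1,1] (-x^3/2 + 3*x^2/2 + x/2 - 3/2) dx = -2, giving area 2.
On [1, 3] the curve lies above the axis; ∫[1,3] (-x^3/2 + 3*x^2/2 + x/2 - 3/2) dx = 2, giving area 2.
Total area = 2 + 2 = 4.

4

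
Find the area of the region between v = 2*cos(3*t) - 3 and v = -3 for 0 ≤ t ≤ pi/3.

4/3

The difference (2*cos(3*t) - 3) - (-3) = 2*cos(3*t) changes sign at t = pi/6 inside [0, pi/3], so split the integral there.
∫[0,pi/6] (2*cos(3*t)) dt = 2/3.
∫[pi/6,pi/3] (2*cos(3*t)) dt = -2/3; the area of that piece is 2/3.
Total area = 2/3 + 2/3 = 4/3.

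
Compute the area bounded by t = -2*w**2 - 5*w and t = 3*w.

64/3

Both boundary curves give t as a function of w, so integrate with respect to w. Setting them equal: -2*w**2 - 8*w = 0, i.e. -2*w*(w + 4) = 0, so they meet at w = -4, 0.
For w in [-4, 0], t = -2*w**2 - 5*w is on the right; area = ∫[-4,0] (-2*w**2 - 8*w) dw = 64/3.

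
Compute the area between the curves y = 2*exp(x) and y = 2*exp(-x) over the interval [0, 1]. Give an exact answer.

On [0, 1], (2*exp(x)) - (2*exp(-x)) = 2*exp(x) - 2*exp(-x) is ≥ 0 throughout, so the area is a single integral of |2*exp(x) - 2*exp(-x)|.
∫[0,1] (2*exp(x) - 2*exp(-x)) dx = -4 + 2*exp(-1) + 2*exp(1).

-4 + 2*exp(-1) + 2*exp(1)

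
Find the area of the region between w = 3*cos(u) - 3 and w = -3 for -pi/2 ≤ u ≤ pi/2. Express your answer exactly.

On [-pi/2, pi/2], (3*cos(u) - 3) - (-3) = 3*cos(u) is ≥ 0 throughout, so the area is a single integral of |3*cos(u)|.
∫[-pi/2,pi/2] (3*cos(u)) du = 6.

6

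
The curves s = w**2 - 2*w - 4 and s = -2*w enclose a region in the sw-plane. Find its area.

Both boundary curves give s as a function of w, so integrate with respect to w. Setting them equal: w**2 - 4 = 0, i.e. (w - 2)*(w + 2) = 0, so they meet at w = -2, 2.
For w in [-2, 2], s = w**2 - 2*w - 4 is on the left; area = ∫[-2,2] (-(w**2 - 4)) dw = 32/3.

32/3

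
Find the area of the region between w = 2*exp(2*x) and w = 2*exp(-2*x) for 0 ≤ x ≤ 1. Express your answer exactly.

On [0, 1], (2*exp(2*x)) - (2*exp(-2*x)) = 2*exp(2*x) - 2*exp(-2*x) is ≥ 0 throughout, so the area is a single integral of |2*exp(2*x) - 2*exp(-2*x)|.
∫[0,1] (2*exp(2*x) - 2*exp(-2*x)) dx = -2 + exp(-2) + exp(2).

-2 + exp(-2) + exp(2)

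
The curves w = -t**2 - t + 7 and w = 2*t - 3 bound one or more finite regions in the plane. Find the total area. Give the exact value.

343/6

Set the curves equal: -t**2 - t + 7 = 2*t - 3, so -t**2 - 3*t + 10 = 0, which factors as -(t - 2)*(t + 5) = 0. The curves meet at t = -5, 2.
On [-5, 2], w = -t**2 - t + 7 is on top; that piece has area ∫[-5,2] (-t**2 - 3*t + 10) dt = 343/6.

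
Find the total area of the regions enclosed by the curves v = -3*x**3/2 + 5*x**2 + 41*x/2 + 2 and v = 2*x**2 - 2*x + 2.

Set the curves equal: -3*x**3/2 + 5*x**2 + 41*x/2 + 2 = 2*x**2 - 2*x + 2, so -3*x**3/2 + 3*x**2 + 45*x/2 = 0, which factors as -3*x*(x - 5)*(x + 3)/2 = 0. The curves meet at x = -3, 0, 5.
On [-3, 0], v = 2*x**2 - 2*x + 2 is on top; that piece has area ∫[-3,0] (-(-3*x**3/2 + 3*x**2 + 45*x/2)) dx = 351/8.
On [0, 5], v = -3*x**3/2 + 5*x**2 + 41*x/2 + 2 is on top; that piece has area ∫[0,5] (-3*x**3/2 + 3*x**2 + 45*x/2) dx = 1375/8.
Total enclosed area = 351/8 + 1375/8 = 863/4.

863/4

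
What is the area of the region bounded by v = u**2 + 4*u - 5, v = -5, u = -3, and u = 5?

302/3

The difference (u**2 + 4*u - 5) - (-5) = u**2 + 4*u changes sign at u = 0 inside [-3, 5], so split the integral there.
∫[-3,0] (u**2 + 4*u) du = -9; the area of that piece is 9.
∫[0,5] (u**2 + 4*u) du = 275/3.
Total area = 9 + 275/3 = 302/3.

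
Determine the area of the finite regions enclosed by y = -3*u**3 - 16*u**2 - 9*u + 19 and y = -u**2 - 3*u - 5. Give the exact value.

Set the curves equal: -3*u**3 - 16*u**2 - 9*u + 19 = -u**2 - 3*u - 5, so -3*u**3 - 15*u**2 - 6*u + 24 = 0, which factors as -3*(u - 1)*(u + 2)*(u + 4) = 0. The curves meet at u = -4, -2, 1.
On [-4, -2], y = -u**2 - 3*u - 5 is on top; that piece has area ∫[-4,-2] (-(-3*u**3 - 15*u**2 - 6*u + 24)) du = 16.
On [-2, 1], y = -3*u**3 - 16*u**2 - 9*u + 19 is on top; that piece has area ∫[-2,1] (-3*u**3 - 15*u**2 - 6*u + 24) du = 189/4.
Total enclosed area = 16 + 189/4 = 253/4.

253/4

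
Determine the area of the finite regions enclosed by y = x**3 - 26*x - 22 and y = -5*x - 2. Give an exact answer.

Set the curves equal: x**3 - 26*x - 22 = -5*x - 2, so x**3 - 21*x - 20 = 0, which factors as (x - 5)*(x + 1)*(x + 4) = 0. The curves meet at x = -4, -1, 5.
On [-4, -1], y = x**3 - 26*x - 22 is on top; that piece has area ∫[-4,-1] (x**3 - 21*x - 20) dx = 135/4.
On [-1, 5], y = -5*x - 2 is on top; that piece has area ∫[-1,5] (-(x**3 - 21*x - 20)) dx = 216.
Total enclosed area = 135/4 + 216 = 999/4.

999/4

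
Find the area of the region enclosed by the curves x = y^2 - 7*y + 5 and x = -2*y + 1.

9/2

Both boundary curves give x as a function of y, so integrate with respect to y. Setting them equal: y^2 - 5*y + 4 = 0, i.e. (y - 4)*(y - 1) = 0, so they meet at y = 1, 4.
For y in [1, 4], x = y^2 - 7*y + 5 is on the left; area = ∫[1,4] (-(y^2 - 5*y + 4)) dy = 9/2.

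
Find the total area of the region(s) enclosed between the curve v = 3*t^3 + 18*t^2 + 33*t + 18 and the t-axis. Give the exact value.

The curve meets the t-axis where 3*t^3 + 18*t^2 + 33*t + 18 = 0, i.e. 3*(t + 1)*(t + 2)*(t + 3) = 0, at t = -3, -2, -1.
On [-3, -2] the curve lies above the axis; ∫[-3,-2] (3*t^3 + 18*t^2 + 33*t + 18) dt = 3/4, giving area 3/4.
On [-2, -1] the curve lies below the axis; ∫[-2,-1] (3*t^3 + 18*t^2 + 33*t + 18) dt = -3/4, giving area 3/4.
Total area = 3/4 + 3/4 = 3/2.

3/2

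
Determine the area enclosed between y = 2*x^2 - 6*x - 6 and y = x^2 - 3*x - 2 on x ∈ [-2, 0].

5

The difference (2*x^2 - 6*x - 6) - (x^2 - 3*x - 2) = x^2 - 3*x - 4 changes sign at x = -1 inside [-2, 0], so split the integral there.
∫[-2,-1] (x^2 - 3*x - 4) dx = 17/6.
∫[-1,0] (x^2 - 3*x - 4) dx = -13/6; the area of that piece is 13/6.
Total area = 17/6 + 13/6 = 5.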